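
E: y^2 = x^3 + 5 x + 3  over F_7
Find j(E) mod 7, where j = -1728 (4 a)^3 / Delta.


Delta = -16(4 a^3 + 27 b^2) mod 7 = 5
-1728 * (4 a)^3 = -1728 * (4*5)^3 mod 7 = 6
j = 6 * 5^(-1) mod 7 = 4

j = 4 (mod 7)


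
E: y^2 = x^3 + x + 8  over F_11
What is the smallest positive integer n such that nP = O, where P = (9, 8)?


Compute successive multiples of P until we hit O:
  1P = (9, 8)
  2P = (9, 3)
  3P = O

ord(P) = 3


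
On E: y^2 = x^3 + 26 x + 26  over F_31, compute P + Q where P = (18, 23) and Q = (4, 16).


P != Q, so use the chord formula.
s = (y2 - y1) / (x2 - x1) = (24) / (17) mod 31 = 16
x3 = s^2 - x1 - x2 mod 31 = 16^2 - 18 - 4 = 17
y3 = s (x1 - x3) - y1 mod 31 = 16 * (18 - 17) - 23 = 24

P + Q = (17, 24)


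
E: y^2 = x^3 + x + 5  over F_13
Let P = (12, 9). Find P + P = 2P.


Doubling: s = (3 x1^2 + a) / (2 y1)
s = (3*12^2 + 1) / (2*9) mod 13 = 6
x3 = s^2 - 2 x1 mod 13 = 6^2 - 2*12 = 12
y3 = s (x1 - x3) - y1 mod 13 = 6 * (12 - 12) - 9 = 4

2P = (12, 4)


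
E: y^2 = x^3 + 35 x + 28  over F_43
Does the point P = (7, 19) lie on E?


Check whether y^2 = x^3 + 35 x + 28 (mod 43) for (x, y) = (7, 19).
LHS: y^2 = 19^2 mod 43 = 17
RHS: x^3 + 35 x + 28 = 7^3 + 35*7 + 28 mod 43 = 14
LHS != RHS

No, not on the curve


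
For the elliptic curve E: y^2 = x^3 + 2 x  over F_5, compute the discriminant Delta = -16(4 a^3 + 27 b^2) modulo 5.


4 a^3 + 27 b^2 = 4*2^3 + 27*0^2 = 32 + 0 = 32
Delta = -16 * (32) = -512
Delta mod 5 = 3

Delta = 3 (mod 5)


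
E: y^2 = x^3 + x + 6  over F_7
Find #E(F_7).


For each x in F_7, count y with y^2 = x^3 + 1 x + 6 mod 7:
  x = 1: RHS = 1, y in [1, 6]  -> 2 point(s)
  x = 2: RHS = 2, y in [3, 4]  -> 2 point(s)
  x = 3: RHS = 1, y in [1, 6]  -> 2 point(s)
  x = 4: RHS = 4, y in [2, 5]  -> 2 point(s)
  x = 6: RHS = 4, y in [2, 5]  -> 2 point(s)
Affine points: 10. Add the point at infinity: total = 11.

#E(F_7) = 11


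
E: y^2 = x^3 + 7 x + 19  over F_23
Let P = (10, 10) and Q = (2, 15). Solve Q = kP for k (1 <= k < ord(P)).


Enumerate multiples of P until we hit Q = (2, 15):
  1P = (10, 10)
  2P = (5, 15)
  3P = (9, 12)
  4P = (8, 9)
  5P = (11, 1)
  6P = (14, 3)
  7P = (15, 16)
  8P = (16, 15)
  9P = (6, 1)
  10P = (2, 8)
  11P = (1, 21)
  12P = (1, 2)
  13P = (2, 15)
Match found at i = 13.

k = 13


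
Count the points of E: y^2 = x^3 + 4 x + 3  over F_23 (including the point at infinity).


For each x in F_23, count y with y^2 = x^3 + 4 x + 3 mod 23:
  x = 0: RHS = 3, y in [7, 16]  -> 2 point(s)
  x = 1: RHS = 8, y in [10, 13]  -> 2 point(s)
  x = 6: RHS = 13, y in [6, 17]  -> 2 point(s)
  x = 7: RHS = 6, y in [11, 12]  -> 2 point(s)
  x = 8: RHS = 18, y in [8, 15]  -> 2 point(s)
  x = 9: RHS = 9, y in [3, 20]  -> 2 point(s)
  x = 10: RHS = 8, y in [10, 13]  -> 2 point(s)
  x = 12: RHS = 8, y in [10, 13]  -> 2 point(s)
  x = 16: RHS = 0, y in [0]  -> 1 point(s)
  x = 17: RHS = 16, y in [4, 19]  -> 2 point(s)
Affine points: 19. Add the point at infinity: total = 20.

#E(F_23) = 20


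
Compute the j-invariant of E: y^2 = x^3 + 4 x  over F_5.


Delta = -16(4 a^3 + 27 b^2) mod 5 = 4
-1728 * (4 a)^3 = -1728 * (4*4)^3 mod 5 = 2
j = 2 * 4^(-1) mod 5 = 3

j = 3 (mod 5)


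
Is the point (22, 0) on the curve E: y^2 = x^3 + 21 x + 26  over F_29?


Check whether y^2 = x^3 + 21 x + 26 (mod 29) for (x, y) = (22, 0).
LHS: y^2 = 0^2 mod 29 = 0
RHS: x^3 + 21 x + 26 = 22^3 + 21*22 + 26 mod 29 = 0
LHS = RHS

Yes, on the curve


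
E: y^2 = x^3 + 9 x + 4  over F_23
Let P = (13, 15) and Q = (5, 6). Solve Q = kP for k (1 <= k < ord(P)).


Enumerate multiples of P until we hit Q = (5, 6):
  1P = (13, 15)
  2P = (15, 15)
  3P = (18, 8)
  4P = (5, 6)
Match found at i = 4.

k = 4


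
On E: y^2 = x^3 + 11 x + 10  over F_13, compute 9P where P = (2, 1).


k = 9 = 1001_2 (binary, LSB first: 1001)
Double-and-add from P = (2, 1):
  bit 0 = 1: acc = O + (2, 1) = (2, 1)
  bit 1 = 0: acc unchanged = (2, 1)
  bit 2 = 0: acc unchanged = (2, 1)
  bit 3 = 1: acc = (2, 1) + (0, 7) = (7, 1)

9P = (7, 1)


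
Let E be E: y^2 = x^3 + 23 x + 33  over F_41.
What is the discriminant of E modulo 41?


4 a^3 + 27 b^2 = 4*23^3 + 27*33^2 = 48668 + 29403 = 78071
Delta = -16 * (78071) = -1249136
Delta mod 41 = 11

Delta = 11 (mod 41)


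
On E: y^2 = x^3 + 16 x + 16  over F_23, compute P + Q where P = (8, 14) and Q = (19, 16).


P != Q, so use the chord formula.
s = (y2 - y1) / (x2 - x1) = (2) / (11) mod 23 = 19
x3 = s^2 - x1 - x2 mod 23 = 19^2 - 8 - 19 = 12
y3 = s (x1 - x3) - y1 mod 23 = 19 * (8 - 12) - 14 = 2

P + Q = (12, 2)


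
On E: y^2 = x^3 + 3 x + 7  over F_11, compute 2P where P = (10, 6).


Doubling: s = (3 x1^2 + a) / (2 y1)
s = (3*10^2 + 3) / (2*6) mod 11 = 6
x3 = s^2 - 2 x1 mod 11 = 6^2 - 2*10 = 5
y3 = s (x1 - x3) - y1 mod 11 = 6 * (10 - 5) - 6 = 2

2P = (5, 2)


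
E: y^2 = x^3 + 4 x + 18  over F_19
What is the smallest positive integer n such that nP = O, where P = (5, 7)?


Compute successive multiples of P until we hit O:
  1P = (5, 7)
  2P = (1, 2)
  3P = (11, 14)
  4P = (7, 16)
  5P = (13, 14)
  6P = (8, 7)
  7P = (6, 12)
  8P = (14, 5)
  ... (continuing to 22P)
  22P = O

ord(P) = 22


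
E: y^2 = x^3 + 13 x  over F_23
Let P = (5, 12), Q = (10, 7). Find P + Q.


P != Q, so use the chord formula.
s = (y2 - y1) / (x2 - x1) = (18) / (5) mod 23 = 22
x3 = s^2 - x1 - x2 mod 23 = 22^2 - 5 - 10 = 9
y3 = s (x1 - x3) - y1 mod 23 = 22 * (5 - 9) - 12 = 15

P + Q = (9, 15)


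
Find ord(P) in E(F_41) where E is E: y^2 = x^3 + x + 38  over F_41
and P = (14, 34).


Compute successive multiples of P until we hit O:
  1P = (14, 34)
  2P = (29, 26)
  3P = (34, 4)
  4P = (26, 25)
  5P = (40, 6)
  6P = (18, 5)
  7P = (18, 36)
  8P = (40, 35)
  ... (continuing to 13P)
  13P = O

ord(P) = 13


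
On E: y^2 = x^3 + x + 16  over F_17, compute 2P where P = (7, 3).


Doubling: s = (3 x1^2 + a) / (2 y1)
s = (3*7^2 + 1) / (2*3) mod 17 = 2
x3 = s^2 - 2 x1 mod 17 = 2^2 - 2*7 = 7
y3 = s (x1 - x3) - y1 mod 17 = 2 * (7 - 7) - 3 = 14

2P = (7, 14)


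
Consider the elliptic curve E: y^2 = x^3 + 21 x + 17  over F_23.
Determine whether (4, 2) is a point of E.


Check whether y^2 = x^3 + 21 x + 17 (mod 23) for (x, y) = (4, 2).
LHS: y^2 = 2^2 mod 23 = 4
RHS: x^3 + 21 x + 17 = 4^3 + 21*4 + 17 mod 23 = 4
LHS = RHS

Yes, on the curve


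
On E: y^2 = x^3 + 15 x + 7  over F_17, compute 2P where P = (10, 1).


k = 2 = 10_2 (binary, LSB first: 01)
Double-and-add from P = (10, 1):
  bit 0 = 0: acc unchanged = O
  bit 1 = 1: acc = O + (13, 11) = (13, 11)

2P = (13, 11)


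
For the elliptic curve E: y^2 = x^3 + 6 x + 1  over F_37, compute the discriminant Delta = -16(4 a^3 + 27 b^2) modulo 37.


4 a^3 + 27 b^2 = 4*6^3 + 27*1^2 = 864 + 27 = 891
Delta = -16 * (891) = -14256
Delta mod 37 = 26

Delta = 26 (mod 37)


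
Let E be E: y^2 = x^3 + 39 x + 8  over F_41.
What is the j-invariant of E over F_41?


Delta = -16(4 a^3 + 27 b^2) mod 41 = 6
-1728 * (4 a)^3 = -1728 * (4*39)^3 mod 41 = 38
j = 38 * 6^(-1) mod 41 = 20

j = 20 (mod 41)


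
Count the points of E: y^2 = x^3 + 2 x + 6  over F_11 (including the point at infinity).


For each x in F_11, count y with y^2 = x^3 + 2 x + 6 mod 11:
  x = 1: RHS = 9, y in [3, 8]  -> 2 point(s)
  x = 4: RHS = 1, y in [1, 10]  -> 2 point(s)
  x = 5: RHS = 9, y in [3, 8]  -> 2 point(s)
  x = 6: RHS = 3, y in [5, 6]  -> 2 point(s)
  x = 7: RHS = 0, y in [0]  -> 1 point(s)
  x = 9: RHS = 5, y in [4, 7]  -> 2 point(s)
  x = 10: RHS = 3, y in [5, 6]  -> 2 point(s)
Affine points: 13. Add the point at infinity: total = 14.

#E(F_11) = 14


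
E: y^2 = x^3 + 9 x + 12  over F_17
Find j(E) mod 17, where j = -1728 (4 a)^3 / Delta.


Delta = -16(4 a^3 + 27 b^2) mod 17 = 4
-1728 * (4 a)^3 = -1728 * (4*9)^3 mod 17 = 14
j = 14 * 4^(-1) mod 17 = 12

j = 12 (mod 17)


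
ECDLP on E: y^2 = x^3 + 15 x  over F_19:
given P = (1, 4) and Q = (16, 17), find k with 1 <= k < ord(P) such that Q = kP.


Enumerate multiples of P until we hit Q = (16, 17):
  1P = (1, 4)
  2P = (9, 16)
  3P = (16, 2)
  4P = (7, 12)
  5P = (17, 0)
  6P = (7, 7)
  7P = (16, 17)
Match found at i = 7.

k = 7


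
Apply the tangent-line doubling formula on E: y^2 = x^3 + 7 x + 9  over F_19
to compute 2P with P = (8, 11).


Doubling: s = (3 x1^2 + a) / (2 y1)
s = (3*8^2 + 7) / (2*11) mod 19 = 3
x3 = s^2 - 2 x1 mod 19 = 3^2 - 2*8 = 12
y3 = s (x1 - x3) - y1 mod 19 = 3 * (8 - 12) - 11 = 15

2P = (12, 15)


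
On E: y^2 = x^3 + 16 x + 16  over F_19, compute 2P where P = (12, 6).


k = 2 = 10_2 (binary, LSB first: 01)
Double-and-add from P = (12, 6):
  bit 0 = 0: acc unchanged = O
  bit 1 = 1: acc = O + (6, 9) = (6, 9)

2P = (6, 9)


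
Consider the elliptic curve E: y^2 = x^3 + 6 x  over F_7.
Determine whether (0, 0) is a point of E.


Check whether y^2 = x^3 + 6 x + 0 (mod 7) for (x, y) = (0, 0).
LHS: y^2 = 0^2 mod 7 = 0
RHS: x^3 + 6 x + 0 = 0^3 + 6*0 + 0 mod 7 = 0
LHS = RHS

Yes, on the curve


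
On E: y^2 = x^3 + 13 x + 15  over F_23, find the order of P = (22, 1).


Compute successive multiples of P until we hit O:
  1P = (22, 1)
  2P = (20, 15)
  3P = (7, 9)
  4P = (18, 3)
  5P = (12, 17)
  6P = (21, 2)
  7P = (4, 4)
  8P = (13, 9)
  ... (continuing to 27P)
  27P = O

ord(P) = 27


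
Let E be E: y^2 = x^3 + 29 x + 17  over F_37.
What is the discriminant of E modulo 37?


4 a^3 + 27 b^2 = 4*29^3 + 27*17^2 = 97556 + 7803 = 105359
Delta = -16 * (105359) = -1685744
Delta mod 37 = 13

Delta = 13 (mod 37)


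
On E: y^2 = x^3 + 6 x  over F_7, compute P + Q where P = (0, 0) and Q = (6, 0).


P != Q, so use the chord formula.
s = (y2 - y1) / (x2 - x1) = (0) / (6) mod 7 = 0
x3 = s^2 - x1 - x2 mod 7 = 0^2 - 0 - 6 = 1
y3 = s (x1 - x3) - y1 mod 7 = 0 * (0 - 1) - 0 = 0

P + Q = (1, 0)


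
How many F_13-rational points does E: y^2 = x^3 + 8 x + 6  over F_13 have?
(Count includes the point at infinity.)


For each x in F_13, count y with y^2 = x^3 + 8 x + 6 mod 13:
  x = 2: RHS = 4, y in [2, 11]  -> 2 point(s)
  x = 6: RHS = 10, y in [6, 7]  -> 2 point(s)
  x = 8: RHS = 10, y in [6, 7]  -> 2 point(s)
  x = 9: RHS = 1, y in [1, 12]  -> 2 point(s)
  x = 12: RHS = 10, y in [6, 7]  -> 2 point(s)
Affine points: 10. Add the point at infinity: total = 11.

#E(F_13) = 11


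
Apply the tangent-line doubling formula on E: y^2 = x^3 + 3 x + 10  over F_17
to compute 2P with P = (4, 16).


Doubling: s = (3 x1^2 + a) / (2 y1)
s = (3*4^2 + 3) / (2*16) mod 17 = 0
x3 = s^2 - 2 x1 mod 17 = 0^2 - 2*4 = 9
y3 = s (x1 - x3) - y1 mod 17 = 0 * (4 - 9) - 16 = 1

2P = (9, 1)


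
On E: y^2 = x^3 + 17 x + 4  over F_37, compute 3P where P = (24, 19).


k = 3 = 11_2 (binary, LSB first: 11)
Double-and-add from P = (24, 19):
  bit 0 = 1: acc = O + (24, 19) = (24, 19)
  bit 1 = 1: acc = (24, 19) + (25, 12) = (0, 35)

3P = (0, 35)


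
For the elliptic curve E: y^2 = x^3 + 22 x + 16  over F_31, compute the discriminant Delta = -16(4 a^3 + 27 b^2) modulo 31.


4 a^3 + 27 b^2 = 4*22^3 + 27*16^2 = 42592 + 6912 = 49504
Delta = -16 * (49504) = -792064
Delta mod 31 = 17

Delta = 17 (mod 31)


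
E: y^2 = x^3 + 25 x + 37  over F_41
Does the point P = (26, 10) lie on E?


Check whether y^2 = x^3 + 25 x + 37 (mod 41) for (x, y) = (26, 10).
LHS: y^2 = 10^2 mod 41 = 18
RHS: x^3 + 25 x + 37 = 26^3 + 25*26 + 37 mod 41 = 18
LHS = RHS

Yes, on the curve


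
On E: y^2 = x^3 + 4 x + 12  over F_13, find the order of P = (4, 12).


Compute successive multiples of P until we hit O:
  1P = (4, 12)
  2P = (5, 1)
  3P = (8, 6)
  4P = (0, 8)
  5P = (10, 8)
  6P = (11, 10)
  7P = (1, 2)
  8P = (9, 6)
  ... (continuing to 19P)
  19P = O

ord(P) = 19


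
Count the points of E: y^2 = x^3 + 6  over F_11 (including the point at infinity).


For each x in F_11, count y with y^2 = x^3 + 0 x + 6 mod 11:
  x = 2: RHS = 3, y in [5, 6]  -> 2 point(s)
  x = 3: RHS = 0, y in [0]  -> 1 point(s)
  x = 4: RHS = 4, y in [2, 9]  -> 2 point(s)
  x = 8: RHS = 1, y in [1, 10]  -> 2 point(s)
  x = 9: RHS = 9, y in [3, 8]  -> 2 point(s)
  x = 10: RHS = 5, y in [4, 7]  -> 2 point(s)
Affine points: 11. Add the point at infinity: total = 12.

#E(F_11) = 12


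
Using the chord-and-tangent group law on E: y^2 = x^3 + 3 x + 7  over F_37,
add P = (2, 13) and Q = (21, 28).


P != Q, so use the chord formula.
s = (y2 - y1) / (x2 - x1) = (15) / (19) mod 37 = 30
x3 = s^2 - x1 - x2 mod 37 = 30^2 - 2 - 21 = 26
y3 = s (x1 - x3) - y1 mod 37 = 30 * (2 - 26) - 13 = 7

P + Q = (26, 7)


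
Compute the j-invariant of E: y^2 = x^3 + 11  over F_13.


Delta = -16(4 a^3 + 27 b^2) mod 13 = 1
-1728 * (4 a)^3 = -1728 * (4*0)^3 mod 13 = 0
j = 0 * 1^(-1) mod 13 = 0

j = 0 (mod 13)


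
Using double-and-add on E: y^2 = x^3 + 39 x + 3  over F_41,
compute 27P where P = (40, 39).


k = 27 = 11011_2 (binary, LSB first: 11011)
Double-and-add from P = (40, 39):
  bit 0 = 1: acc = O + (40, 39) = (40, 39)
  bit 1 = 1: acc = (40, 39) + (20, 38) = (26, 15)
  bit 2 = 0: acc unchanged = (26, 15)
  bit 3 = 1: acc = (26, 15) + (13, 1) = (33, 9)
  bit 4 = 1: acc = (33, 9) + (6, 24) = (18, 10)

27P = (18, 10)


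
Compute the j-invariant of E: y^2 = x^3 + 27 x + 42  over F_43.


Delta = -16(4 a^3 + 27 b^2) mod 43 = 14
-1728 * (4 a)^3 = -1728 * (4*27)^3 mod 43 = 42
j = 42 * 14^(-1) mod 43 = 3

j = 3 (mod 43)


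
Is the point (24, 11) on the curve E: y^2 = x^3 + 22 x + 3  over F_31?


Check whether y^2 = x^3 + 22 x + 3 (mod 31) for (x, y) = (24, 11).
LHS: y^2 = 11^2 mod 31 = 28
RHS: x^3 + 22 x + 3 = 24^3 + 22*24 + 3 mod 31 = 2
LHS != RHS

No, not on the curve


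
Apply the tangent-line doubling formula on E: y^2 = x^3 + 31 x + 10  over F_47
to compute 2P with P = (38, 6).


Doubling: s = (3 x1^2 + a) / (2 y1)
s = (3*38^2 + 31) / (2*6) mod 47 = 15
x3 = s^2 - 2 x1 mod 47 = 15^2 - 2*38 = 8
y3 = s (x1 - x3) - y1 mod 47 = 15 * (38 - 8) - 6 = 21

2P = (8, 21)


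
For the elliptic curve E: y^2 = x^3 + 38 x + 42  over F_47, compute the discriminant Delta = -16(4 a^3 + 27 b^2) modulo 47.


4 a^3 + 27 b^2 = 4*38^3 + 27*42^2 = 219488 + 47628 = 267116
Delta = -16 * (267116) = -4273856
Delta mod 47 = 42

Delta = 42 (mod 47)


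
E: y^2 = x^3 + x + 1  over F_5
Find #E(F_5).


For each x in F_5, count y with y^2 = x^3 + 1 x + 1 mod 5:
  x = 0: RHS = 1, y in [1, 4]  -> 2 point(s)
  x = 2: RHS = 1, y in [1, 4]  -> 2 point(s)
  x = 3: RHS = 1, y in [1, 4]  -> 2 point(s)
  x = 4: RHS = 4, y in [2, 3]  -> 2 point(s)
Affine points: 8. Add the point at infinity: total = 9.

#E(F_5) = 9


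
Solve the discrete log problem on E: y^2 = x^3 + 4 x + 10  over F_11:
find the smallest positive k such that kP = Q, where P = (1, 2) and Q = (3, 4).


Enumerate multiples of P until we hit Q = (3, 4):
  1P = (1, 2)
  2P = (10, 7)
  3P = (9, 7)
  4P = (5, 1)
  5P = (3, 4)
Match found at i = 5.

k = 5


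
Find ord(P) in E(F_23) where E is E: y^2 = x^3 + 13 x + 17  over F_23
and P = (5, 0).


Compute successive multiples of P until we hit O:
  1P = (5, 0)
  2P = O

ord(P) = 2


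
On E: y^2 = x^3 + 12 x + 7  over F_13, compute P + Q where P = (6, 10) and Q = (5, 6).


P != Q, so use the chord formula.
s = (y2 - y1) / (x2 - x1) = (9) / (12) mod 13 = 4
x3 = s^2 - x1 - x2 mod 13 = 4^2 - 6 - 5 = 5
y3 = s (x1 - x3) - y1 mod 13 = 4 * (6 - 5) - 10 = 7

P + Q = (5, 7)


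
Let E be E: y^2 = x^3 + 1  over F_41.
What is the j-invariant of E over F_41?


Delta = -16(4 a^3 + 27 b^2) mod 41 = 19
-1728 * (4 a)^3 = -1728 * (4*0)^3 mod 41 = 0
j = 0 * 19^(-1) mod 41 = 0

j = 0 (mod 41)


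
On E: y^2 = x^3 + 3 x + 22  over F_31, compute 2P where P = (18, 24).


Doubling: s = (3 x1^2 + a) / (2 y1)
s = (3*18^2 + 3) / (2*24) mod 31 = 30
x3 = s^2 - 2 x1 mod 31 = 30^2 - 2*18 = 27
y3 = s (x1 - x3) - y1 mod 31 = 30 * (18 - 27) - 24 = 16

2P = (27, 16)


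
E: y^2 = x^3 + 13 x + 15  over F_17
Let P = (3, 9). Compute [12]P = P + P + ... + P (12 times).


k = 12 = 1100_2 (binary, LSB first: 0011)
Double-and-add from P = (3, 9):
  bit 0 = 0: acc unchanged = O
  bit 1 = 0: acc unchanged = O
  bit 2 = 1: acc = O + (16, 16) = (16, 16)
  bit 3 = 1: acc = (16, 16) + (15, 10) = (5, 16)

12P = (5, 16)


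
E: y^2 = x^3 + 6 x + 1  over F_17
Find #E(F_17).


For each x in F_17, count y with y^2 = x^3 + 6 x + 1 mod 17:
  x = 0: RHS = 1, y in [1, 16]  -> 2 point(s)
  x = 1: RHS = 8, y in [5, 12]  -> 2 point(s)
  x = 2: RHS = 4, y in [2, 15]  -> 2 point(s)
  x = 4: RHS = 4, y in [2, 15]  -> 2 point(s)
  x = 6: RHS = 15, y in [7, 10]  -> 2 point(s)
  x = 8: RHS = 0, y in [0]  -> 1 point(s)
  x = 9: RHS = 2, y in [6, 11]  -> 2 point(s)
  x = 11: RHS = 4, y in [2, 15]  -> 2 point(s)
  x = 12: RHS = 16, y in [4, 13]  -> 2 point(s)
  x = 13: RHS = 15, y in [7, 10]  -> 2 point(s)
  x = 15: RHS = 15, y in [7, 10]  -> 2 point(s)
Affine points: 21. Add the point at infinity: total = 22.

#E(F_17) = 22


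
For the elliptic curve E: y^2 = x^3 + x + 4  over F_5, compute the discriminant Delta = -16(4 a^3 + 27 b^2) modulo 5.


4 a^3 + 27 b^2 = 4*1^3 + 27*4^2 = 4 + 432 = 436
Delta = -16 * (436) = -6976
Delta mod 5 = 4

Delta = 4 (mod 5)


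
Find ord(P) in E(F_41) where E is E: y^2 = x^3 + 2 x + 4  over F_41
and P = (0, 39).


Compute successive multiples of P until we hit O:
  1P = (0, 39)
  2P = (31, 38)
  3P = (26, 24)
  4P = (16, 27)
  5P = (23, 9)
  6P = (39, 19)
  7P = (20, 7)
  8P = (17, 21)
  ... (continuing to 27P)
  27P = O

ord(P) = 27


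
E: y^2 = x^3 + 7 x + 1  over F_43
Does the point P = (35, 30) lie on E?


Check whether y^2 = x^3 + 7 x + 1 (mod 43) for (x, y) = (35, 30).
LHS: y^2 = 30^2 mod 43 = 40
RHS: x^3 + 7 x + 1 = 35^3 + 7*35 + 1 mod 43 = 35
LHS != RHS

No, not on the curve


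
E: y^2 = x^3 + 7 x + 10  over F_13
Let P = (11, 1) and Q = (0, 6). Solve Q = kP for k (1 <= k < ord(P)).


Enumerate multiples of P until we hit Q = (0, 6):
  1P = (11, 1)
  2P = (0, 6)
Match found at i = 2.

k = 2


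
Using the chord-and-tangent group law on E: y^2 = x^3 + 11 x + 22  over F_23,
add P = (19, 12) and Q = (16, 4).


P != Q, so use the chord formula.
s = (y2 - y1) / (x2 - x1) = (15) / (20) mod 23 = 18
x3 = s^2 - x1 - x2 mod 23 = 18^2 - 19 - 16 = 13
y3 = s (x1 - x3) - y1 mod 23 = 18 * (19 - 13) - 12 = 4

P + Q = (13, 4)


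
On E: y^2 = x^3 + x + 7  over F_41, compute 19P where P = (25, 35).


k = 19 = 10011_2 (binary, LSB first: 11001)
Double-and-add from P = (25, 35):
  bit 0 = 1: acc = O + (25, 35) = (25, 35)
  bit 1 = 1: acc = (25, 35) + (27, 18) = (10, 22)
  bit 2 = 0: acc unchanged = (10, 22)
  bit 3 = 0: acc unchanged = (10, 22)
  bit 4 = 1: acc = (10, 22) + (11, 18) = (36, 0)

19P = (36, 0)


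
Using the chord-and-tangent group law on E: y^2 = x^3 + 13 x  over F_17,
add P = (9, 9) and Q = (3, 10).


P != Q, so use the chord formula.
s = (y2 - y1) / (x2 - x1) = (1) / (11) mod 17 = 14
x3 = s^2 - x1 - x2 mod 17 = 14^2 - 9 - 3 = 14
y3 = s (x1 - x3) - y1 mod 17 = 14 * (9 - 14) - 9 = 6

P + Q = (14, 6)


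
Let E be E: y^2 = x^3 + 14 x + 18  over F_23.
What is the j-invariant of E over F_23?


Delta = -16(4 a^3 + 27 b^2) mod 23 = 22
-1728 * (4 a)^3 = -1728 * (4*14)^3 mod 23 = 13
j = 13 * 22^(-1) mod 23 = 10

j = 10 (mod 23)


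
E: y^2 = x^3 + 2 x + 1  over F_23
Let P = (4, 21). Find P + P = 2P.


Doubling: s = (3 x1^2 + a) / (2 y1)
s = (3*4^2 + 2) / (2*21) mod 23 = 22
x3 = s^2 - 2 x1 mod 23 = 22^2 - 2*4 = 16
y3 = s (x1 - x3) - y1 mod 23 = 22 * (4 - 16) - 21 = 14

2P = (16, 14)


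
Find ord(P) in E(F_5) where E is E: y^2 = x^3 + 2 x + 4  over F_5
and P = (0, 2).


Compute successive multiples of P until we hit O:
  1P = (0, 2)
  2P = (4, 1)
  3P = (2, 1)
  4P = (2, 4)
  5P = (4, 4)
  6P = (0, 3)
  7P = O

ord(P) = 7


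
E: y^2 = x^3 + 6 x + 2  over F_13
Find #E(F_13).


For each x in F_13, count y with y^2 = x^3 + 6 x + 2 mod 13:
  x = 1: RHS = 9, y in [3, 10]  -> 2 point(s)
  x = 2: RHS = 9, y in [3, 10]  -> 2 point(s)
  x = 4: RHS = 12, y in [5, 8]  -> 2 point(s)
  x = 5: RHS = 1, y in [1, 12]  -> 2 point(s)
  x = 7: RHS = 10, y in [6, 7]  -> 2 point(s)
  x = 8: RHS = 3, y in [4, 9]  -> 2 point(s)
  x = 10: RHS = 9, y in [3, 10]  -> 2 point(s)
Affine points: 14. Add the point at infinity: total = 15.

#E(F_13) = 15


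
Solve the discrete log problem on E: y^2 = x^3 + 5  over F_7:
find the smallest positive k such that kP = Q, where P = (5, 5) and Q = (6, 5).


Enumerate multiples of P until we hit Q = (6, 5):
  1P = (5, 5)
  2P = (6, 5)
Match found at i = 2.

k = 2


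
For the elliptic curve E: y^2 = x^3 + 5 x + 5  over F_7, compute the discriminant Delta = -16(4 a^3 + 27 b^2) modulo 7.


4 a^3 + 27 b^2 = 4*5^3 + 27*5^2 = 500 + 675 = 1175
Delta = -16 * (1175) = -18800
Delta mod 7 = 2

Delta = 2 (mod 7)


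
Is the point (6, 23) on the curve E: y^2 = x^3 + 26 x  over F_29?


Check whether y^2 = x^3 + 26 x + 0 (mod 29) for (x, y) = (6, 23).
LHS: y^2 = 23^2 mod 29 = 7
RHS: x^3 + 26 x + 0 = 6^3 + 26*6 + 0 mod 29 = 24
LHS != RHS

No, not on the curve


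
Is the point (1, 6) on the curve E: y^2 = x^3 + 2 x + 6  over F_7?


Check whether y^2 = x^3 + 2 x + 6 (mod 7) for (x, y) = (1, 6).
LHS: y^2 = 6^2 mod 7 = 1
RHS: x^3 + 2 x + 6 = 1^3 + 2*1 + 6 mod 7 = 2
LHS != RHS

No, not on the curve


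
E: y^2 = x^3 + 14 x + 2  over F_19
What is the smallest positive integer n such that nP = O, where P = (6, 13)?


Compute successive multiples of P until we hit O:
  1P = (6, 13)
  2P = (18, 14)
  3P = (2, 0)
  4P = (18, 5)
  5P = (6, 6)
  6P = O

ord(P) = 6


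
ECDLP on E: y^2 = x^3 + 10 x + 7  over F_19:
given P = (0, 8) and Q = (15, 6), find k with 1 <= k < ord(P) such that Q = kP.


Enumerate multiples of P until we hit Q = (15, 6):
  1P = (0, 8)
  2P = (9, 3)
  3P = (15, 13)
  4P = (2, 4)
  5P = (2, 15)
  6P = (15, 6)
Match found at i = 6.

k = 6


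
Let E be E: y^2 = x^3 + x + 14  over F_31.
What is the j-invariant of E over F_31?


Delta = -16(4 a^3 + 27 b^2) mod 31 = 18
-1728 * (4 a)^3 = -1728 * (4*1)^3 mod 31 = 16
j = 16 * 18^(-1) mod 31 = 25

j = 25 (mod 31)


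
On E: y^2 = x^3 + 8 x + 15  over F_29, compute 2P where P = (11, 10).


Doubling: s = (3 x1^2 + a) / (2 y1)
s = (3*11^2 + 8) / (2*10) mod 29 = 20
x3 = s^2 - 2 x1 mod 29 = 20^2 - 2*11 = 1
y3 = s (x1 - x3) - y1 mod 29 = 20 * (11 - 1) - 10 = 16

2P = (1, 16)


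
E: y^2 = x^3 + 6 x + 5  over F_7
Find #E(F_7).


For each x in F_7, count y with y^2 = x^3 + 6 x + 5 mod 7:
  x = 2: RHS = 4, y in [2, 5]  -> 2 point(s)
  x = 3: RHS = 1, y in [1, 6]  -> 2 point(s)
  x = 4: RHS = 2, y in [3, 4]  -> 2 point(s)
Affine points: 6. Add the point at infinity: total = 7.

#E(F_7) = 7


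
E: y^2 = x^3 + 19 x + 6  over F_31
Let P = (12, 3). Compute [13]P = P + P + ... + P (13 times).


k = 13 = 1101_2 (binary, LSB first: 1011)
Double-and-add from P = (12, 3):
  bit 0 = 1: acc = O + (12, 3) = (12, 3)
  bit 1 = 0: acc unchanged = (12, 3)
  bit 2 = 1: acc = (12, 3) + (20, 27) = (8, 9)
  bit 3 = 1: acc = (8, 9) + (10, 7) = (14, 28)

13P = (14, 28)


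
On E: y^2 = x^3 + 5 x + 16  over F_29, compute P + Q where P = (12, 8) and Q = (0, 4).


P != Q, so use the chord formula.
s = (y2 - y1) / (x2 - x1) = (25) / (17) mod 29 = 10
x3 = s^2 - x1 - x2 mod 29 = 10^2 - 12 - 0 = 1
y3 = s (x1 - x3) - y1 mod 29 = 10 * (12 - 1) - 8 = 15

P + Q = (1, 15)


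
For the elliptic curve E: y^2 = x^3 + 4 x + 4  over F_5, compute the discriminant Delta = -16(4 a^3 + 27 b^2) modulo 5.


4 a^3 + 27 b^2 = 4*4^3 + 27*4^2 = 256 + 432 = 688
Delta = -16 * (688) = -11008
Delta mod 5 = 2

Delta = 2 (mod 5)


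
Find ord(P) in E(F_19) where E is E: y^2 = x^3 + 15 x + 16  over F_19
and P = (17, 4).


Compute successive multiples of P until we hit O:
  1P = (17, 4)
  2P = (5, 8)
  3P = (14, 14)
  4P = (16, 18)
  5P = (11, 7)
  6P = (15, 14)
  7P = (12, 9)
  8P = (10, 8)
  ... (continuing to 26P)
  26P = O

ord(P) = 26


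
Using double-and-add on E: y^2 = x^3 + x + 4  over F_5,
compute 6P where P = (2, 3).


k = 6 = 110_2 (binary, LSB first: 011)
Double-and-add from P = (2, 3):
  bit 0 = 0: acc unchanged = O
  bit 1 = 1: acc = O + (0, 3) = (0, 3)
  bit 2 = 1: acc = (0, 3) + (1, 1) = (3, 3)

6P = (3, 3)


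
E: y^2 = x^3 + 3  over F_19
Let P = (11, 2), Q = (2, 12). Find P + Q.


P != Q, so use the chord formula.
s = (y2 - y1) / (x2 - x1) = (10) / (10) mod 19 = 1
x3 = s^2 - x1 - x2 mod 19 = 1^2 - 11 - 2 = 7
y3 = s (x1 - x3) - y1 mod 19 = 1 * (11 - 7) - 2 = 2

P + Q = (7, 2)


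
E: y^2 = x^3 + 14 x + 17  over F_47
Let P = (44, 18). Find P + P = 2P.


Doubling: s = (3 x1^2 + a) / (2 y1)
s = (3*44^2 + 14) / (2*18) mod 47 = 39
x3 = s^2 - 2 x1 mod 47 = 39^2 - 2*44 = 23
y3 = s (x1 - x3) - y1 mod 47 = 39 * (44 - 23) - 18 = 2

2P = (23, 2)


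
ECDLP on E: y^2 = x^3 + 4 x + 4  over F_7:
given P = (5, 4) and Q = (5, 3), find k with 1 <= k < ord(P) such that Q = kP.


Enumerate multiples of P until we hit Q = (5, 3):
  1P = (5, 4)
  2P = (1, 4)
  3P = (1, 3)
  4P = (5, 3)
Match found at i = 4.

k = 4


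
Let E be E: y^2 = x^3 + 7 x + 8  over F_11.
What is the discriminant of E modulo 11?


4 a^3 + 27 b^2 = 4*7^3 + 27*8^2 = 1372 + 1728 = 3100
Delta = -16 * (3100) = -49600
Delta mod 11 = 10

Delta = 10 (mod 11)


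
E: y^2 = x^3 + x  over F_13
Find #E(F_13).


For each x in F_13, count y with y^2 = x^3 + 1 x + 0 mod 13:
  x = 0: RHS = 0, y in [0]  -> 1 point(s)
  x = 2: RHS = 10, y in [6, 7]  -> 2 point(s)
  x = 3: RHS = 4, y in [2, 11]  -> 2 point(s)
  x = 4: RHS = 3, y in [4, 9]  -> 2 point(s)
  x = 5: RHS = 0, y in [0]  -> 1 point(s)
  x = 6: RHS = 1, y in [1, 12]  -> 2 point(s)
  x = 7: RHS = 12, y in [5, 8]  -> 2 point(s)
  x = 8: RHS = 0, y in [0]  -> 1 point(s)
  x = 9: RHS = 10, y in [6, 7]  -> 2 point(s)
  x = 10: RHS = 9, y in [3, 10]  -> 2 point(s)
  x = 11: RHS = 3, y in [4, 9]  -> 2 point(s)
Affine points: 19. Add the point at infinity: total = 20.

#E(F_13) = 20


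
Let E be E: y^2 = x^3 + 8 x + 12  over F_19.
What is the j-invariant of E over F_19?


Delta = -16(4 a^3 + 27 b^2) mod 19 = 5
-1728 * (4 a)^3 = -1728 * (4*8)^3 mod 19 = 12
j = 12 * 5^(-1) mod 19 = 10

j = 10 (mod 19)


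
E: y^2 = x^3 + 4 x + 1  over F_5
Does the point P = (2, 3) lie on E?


Check whether y^2 = x^3 + 4 x + 1 (mod 5) for (x, y) = (2, 3).
LHS: y^2 = 3^2 mod 5 = 4
RHS: x^3 + 4 x + 1 = 2^3 + 4*2 + 1 mod 5 = 2
LHS != RHS

No, not on the curve


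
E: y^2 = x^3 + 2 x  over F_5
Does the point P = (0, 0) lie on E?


Check whether y^2 = x^3 + 2 x + 0 (mod 5) for (x, y) = (0, 0).
LHS: y^2 = 0^2 mod 5 = 0
RHS: x^3 + 2 x + 0 = 0^3 + 2*0 + 0 mod 5 = 0
LHS = RHS

Yes, on the curve


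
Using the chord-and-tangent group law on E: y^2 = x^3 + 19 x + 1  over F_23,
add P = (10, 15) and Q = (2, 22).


P != Q, so use the chord formula.
s = (y2 - y1) / (x2 - x1) = (7) / (15) mod 23 = 2
x3 = s^2 - x1 - x2 mod 23 = 2^2 - 10 - 2 = 15
y3 = s (x1 - x3) - y1 mod 23 = 2 * (10 - 15) - 15 = 21

P + Q = (15, 21)


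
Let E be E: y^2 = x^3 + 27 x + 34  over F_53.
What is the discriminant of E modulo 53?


4 a^3 + 27 b^2 = 4*27^3 + 27*34^2 = 78732 + 31212 = 109944
Delta = -16 * (109944) = -1759104
Delta mod 53 = 19

Delta = 19 (mod 53)


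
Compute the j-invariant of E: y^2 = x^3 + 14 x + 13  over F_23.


Delta = -16(4 a^3 + 27 b^2) mod 23 = 6
-1728 * (4 a)^3 = -1728 * (4*14)^3 mod 23 = 13
j = 13 * 6^(-1) mod 23 = 6

j = 6 (mod 23)


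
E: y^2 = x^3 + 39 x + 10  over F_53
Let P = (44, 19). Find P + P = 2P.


Doubling: s = (3 x1^2 + a) / (2 y1)
s = (3*44^2 + 39) / (2*19) mod 53 = 13
x3 = s^2 - 2 x1 mod 53 = 13^2 - 2*44 = 28
y3 = s (x1 - x3) - y1 mod 53 = 13 * (44 - 28) - 19 = 30

2P = (28, 30)


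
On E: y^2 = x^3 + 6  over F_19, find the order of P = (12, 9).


Compute successive multiples of P until we hit O:
  1P = (12, 9)
  2P = (1, 8)
  3P = (17, 13)
  4P = (18, 9)
  5P = (8, 10)
  6P = (5, 13)
  7P = (0, 14)
  8P = (11, 8)
  ... (continuing to 21P)
  21P = O

ord(P) = 21


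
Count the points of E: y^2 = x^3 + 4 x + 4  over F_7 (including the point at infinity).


For each x in F_7, count y with y^2 = x^3 + 4 x + 4 mod 7:
  x = 0: RHS = 4, y in [2, 5]  -> 2 point(s)
  x = 1: RHS = 2, y in [3, 4]  -> 2 point(s)
  x = 3: RHS = 1, y in [1, 6]  -> 2 point(s)
  x = 4: RHS = 0, y in [0]  -> 1 point(s)
  x = 5: RHS = 2, y in [3, 4]  -> 2 point(s)
Affine points: 9. Add the point at infinity: total = 10.

#E(F_7) = 10


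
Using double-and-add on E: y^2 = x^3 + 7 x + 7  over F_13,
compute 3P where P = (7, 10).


k = 3 = 11_2 (binary, LSB first: 11)
Double-and-add from P = (7, 10):
  bit 0 = 1: acc = O + (7, 10) = (7, 10)
  bit 1 = 1: acc = (7, 10) + (2, 9) = (3, 9)

3P = (3, 9)


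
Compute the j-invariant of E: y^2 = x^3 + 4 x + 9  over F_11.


Delta = -16(4 a^3 + 27 b^2) mod 11 = 6
-1728 * (4 a)^3 = -1728 * (4*4)^3 mod 11 = 7
j = 7 * 6^(-1) mod 11 = 3

j = 3 (mod 11)


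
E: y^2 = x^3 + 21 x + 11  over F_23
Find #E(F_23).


For each x in F_23, count y with y^2 = x^3 + 21 x + 11 mod 23:
  x = 3: RHS = 9, y in [3, 20]  -> 2 point(s)
  x = 6: RHS = 8, y in [10, 13]  -> 2 point(s)
  x = 7: RHS = 18, y in [8, 15]  -> 2 point(s)
  x = 8: RHS = 1, y in [1, 22]  -> 2 point(s)
  x = 9: RHS = 9, y in [3, 20]  -> 2 point(s)
  x = 10: RHS = 2, y in [5, 18]  -> 2 point(s)
  x = 11: RHS = 9, y in [3, 20]  -> 2 point(s)
  x = 12: RHS = 13, y in [6, 17]  -> 2 point(s)
  x = 14: RHS = 13, y in [6, 17]  -> 2 point(s)
  x = 16: RHS = 4, y in [2, 21]  -> 2 point(s)
  x = 19: RHS = 1, y in [1, 22]  -> 2 point(s)
  x = 20: RHS = 13, y in [6, 17]  -> 2 point(s)
  x = 22: RHS = 12, y in [9, 14]  -> 2 point(s)
Affine points: 26. Add the point at infinity: total = 27.

#E(F_23) = 27


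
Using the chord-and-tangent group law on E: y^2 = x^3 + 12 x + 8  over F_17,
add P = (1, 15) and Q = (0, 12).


P != Q, so use the chord formula.
s = (y2 - y1) / (x2 - x1) = (14) / (16) mod 17 = 3
x3 = s^2 - x1 - x2 mod 17 = 3^2 - 1 - 0 = 8
y3 = s (x1 - x3) - y1 mod 17 = 3 * (1 - 8) - 15 = 15

P + Q = (8, 15)


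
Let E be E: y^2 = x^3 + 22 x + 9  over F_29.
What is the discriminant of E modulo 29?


4 a^3 + 27 b^2 = 4*22^3 + 27*9^2 = 42592 + 2187 = 44779
Delta = -16 * (44779) = -716464
Delta mod 29 = 10

Delta = 10 (mod 29)


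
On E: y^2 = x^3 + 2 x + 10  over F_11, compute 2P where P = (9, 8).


Doubling: s = (3 x1^2 + a) / (2 y1)
s = (3*9^2 + 2) / (2*8) mod 11 = 5
x3 = s^2 - 2 x1 mod 11 = 5^2 - 2*9 = 7
y3 = s (x1 - x3) - y1 mod 11 = 5 * (9 - 7) - 8 = 2

2P = (7, 2)


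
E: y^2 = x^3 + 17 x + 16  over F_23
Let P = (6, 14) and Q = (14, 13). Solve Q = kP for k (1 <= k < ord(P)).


Enumerate multiples of P until we hit Q = (14, 13):
  1P = (6, 14)
  2P = (15, 14)
  3P = (2, 9)
  4P = (18, 17)
  5P = (12, 19)
  6P = (14, 10)
  7P = (9, 22)
  8P = (10, 6)
  9P = (11, 19)
  10P = (7, 8)
  11P = (0, 19)
  12P = (3, 18)
  13P = (3, 5)
  14P = (0, 4)
  15P = (7, 15)
  16P = (11, 4)
  17P = (10, 17)
  18P = (9, 1)
  19P = (14, 13)
Match found at i = 19.

k = 19


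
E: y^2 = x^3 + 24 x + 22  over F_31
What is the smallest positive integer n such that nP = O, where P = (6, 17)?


Compute successive multiples of P until we hit O:
  1P = (6, 17)
  2P = (2, 4)
  3P = (20, 15)
  4P = (24, 21)
  5P = (11, 6)
  6P = (30, 11)
  7P = (28, 4)
  8P = (1, 4)
  ... (continuing to 17P)
  17P = O

ord(P) = 17


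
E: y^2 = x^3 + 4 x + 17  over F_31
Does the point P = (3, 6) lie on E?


Check whether y^2 = x^3 + 4 x + 17 (mod 31) for (x, y) = (3, 6).
LHS: y^2 = 6^2 mod 31 = 5
RHS: x^3 + 4 x + 17 = 3^3 + 4*3 + 17 mod 31 = 25
LHS != RHS

No, not on the curve


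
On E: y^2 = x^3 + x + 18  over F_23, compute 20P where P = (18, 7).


k = 20 = 10100_2 (binary, LSB first: 00101)
Double-and-add from P = (18, 7):
  bit 0 = 0: acc unchanged = O
  bit 1 = 0: acc unchanged = O
  bit 2 = 1: acc = O + (0, 8) = (0, 8)
  bit 3 = 0: acc unchanged = (0, 8)
  bit 4 = 1: acc = (0, 8) + (15, 21) = (11, 7)

20P = (11, 7)


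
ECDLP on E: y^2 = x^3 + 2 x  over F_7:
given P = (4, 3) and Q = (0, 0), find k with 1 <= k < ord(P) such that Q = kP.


Enumerate multiples of P until we hit Q = (0, 0):
  1P = (4, 3)
  2P = (0, 0)
Match found at i = 2.

k = 2


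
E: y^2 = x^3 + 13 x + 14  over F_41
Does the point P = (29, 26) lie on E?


Check whether y^2 = x^3 + 13 x + 14 (mod 41) for (x, y) = (29, 26).
LHS: y^2 = 26^2 mod 41 = 20
RHS: x^3 + 13 x + 14 = 29^3 + 13*29 + 14 mod 41 = 16
LHS != RHS

No, not on the curve


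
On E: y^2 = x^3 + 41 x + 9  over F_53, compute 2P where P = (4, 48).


Doubling: s = (3 x1^2 + a) / (2 y1)
s = (3*4^2 + 41) / (2*48) mod 53 = 7
x3 = s^2 - 2 x1 mod 53 = 7^2 - 2*4 = 41
y3 = s (x1 - x3) - y1 mod 53 = 7 * (4 - 41) - 48 = 11

2P = (41, 11)


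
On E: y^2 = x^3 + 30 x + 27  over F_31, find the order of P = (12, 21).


Compute successive multiples of P until we hit O:
  1P = (12, 21)
  2P = (4, 5)
  3P = (19, 27)
  4P = (2, 23)
  5P = (22, 12)
  6P = (13, 14)
  7P = (24, 1)
  8P = (15, 15)
  ... (continuing to 34P)
  34P = O

ord(P) = 34


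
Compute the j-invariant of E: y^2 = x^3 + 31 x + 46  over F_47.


Delta = -16(4 a^3 + 27 b^2) mod 47 = 16
-1728 * (4 a)^3 = -1728 * (4*31)^3 mod 47 = 7
j = 7 * 16^(-1) mod 47 = 21

j = 21 (mod 47)


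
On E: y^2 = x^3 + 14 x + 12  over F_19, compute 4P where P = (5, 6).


k = 4 = 100_2 (binary, LSB first: 001)
Double-and-add from P = (5, 6):
  bit 0 = 0: acc unchanged = O
  bit 1 = 0: acc unchanged = O
  bit 2 = 1: acc = O + (14, 11) = (14, 11)

4P = (14, 11)


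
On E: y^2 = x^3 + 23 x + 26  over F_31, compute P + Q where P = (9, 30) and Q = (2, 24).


P != Q, so use the chord formula.
s = (y2 - y1) / (x2 - x1) = (25) / (24) mod 31 = 23
x3 = s^2 - x1 - x2 mod 31 = 23^2 - 9 - 2 = 22
y3 = s (x1 - x3) - y1 mod 31 = 23 * (9 - 22) - 30 = 12

P + Q = (22, 12)


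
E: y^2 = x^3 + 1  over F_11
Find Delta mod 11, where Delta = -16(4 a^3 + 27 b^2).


4 a^3 + 27 b^2 = 4*0^3 + 27*1^2 = 0 + 27 = 27
Delta = -16 * (27) = -432
Delta mod 11 = 8

Delta = 8 (mod 11)


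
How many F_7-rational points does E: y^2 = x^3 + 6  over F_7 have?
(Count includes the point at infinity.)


For each x in F_7, count y with y^2 = x^3 + 0 x + 6 mod 7:
  x = 1: RHS = 0, y in [0]  -> 1 point(s)
  x = 2: RHS = 0, y in [0]  -> 1 point(s)
  x = 4: RHS = 0, y in [0]  -> 1 point(s)
Affine points: 3. Add the point at infinity: total = 4.

#E(F_7) = 4


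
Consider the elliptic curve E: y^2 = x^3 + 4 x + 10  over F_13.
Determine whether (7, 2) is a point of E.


Check whether y^2 = x^3 + 4 x + 10 (mod 13) for (x, y) = (7, 2).
LHS: y^2 = 2^2 mod 13 = 4
RHS: x^3 + 4 x + 10 = 7^3 + 4*7 + 10 mod 13 = 4
LHS = RHS

Yes, on the curve


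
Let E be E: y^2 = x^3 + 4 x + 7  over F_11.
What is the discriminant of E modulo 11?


4 a^3 + 27 b^2 = 4*4^3 + 27*7^2 = 256 + 1323 = 1579
Delta = -16 * (1579) = -25264
Delta mod 11 = 3

Delta = 3 (mod 11)


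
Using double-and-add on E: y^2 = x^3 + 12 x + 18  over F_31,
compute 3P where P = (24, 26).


k = 3 = 11_2 (binary, LSB first: 11)
Double-and-add from P = (24, 26):
  bit 0 = 1: acc = O + (24, 26) = (24, 26)
  bit 1 = 1: acc = (24, 26) + (3, 9) = (1, 0)

3P = (1, 0)


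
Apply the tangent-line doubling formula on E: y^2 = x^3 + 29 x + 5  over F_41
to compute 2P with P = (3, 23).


Doubling: s = (3 x1^2 + a) / (2 y1)
s = (3*3^2 + 29) / (2*23) mod 41 = 3
x3 = s^2 - 2 x1 mod 41 = 3^2 - 2*3 = 3
y3 = s (x1 - x3) - y1 mod 41 = 3 * (3 - 3) - 23 = 18

2P = (3, 18)


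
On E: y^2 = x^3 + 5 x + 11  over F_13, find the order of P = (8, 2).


Compute successive multiples of P until we hit O:
  1P = (8, 2)
  2P = (7, 5)
  3P = (7, 8)
  4P = (8, 11)
  5P = O

ord(P) = 5


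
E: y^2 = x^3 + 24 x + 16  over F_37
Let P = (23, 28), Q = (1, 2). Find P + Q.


P != Q, so use the chord formula.
s = (y2 - y1) / (x2 - x1) = (11) / (15) mod 37 = 18
x3 = s^2 - x1 - x2 mod 37 = 18^2 - 23 - 1 = 4
y3 = s (x1 - x3) - y1 mod 37 = 18 * (23 - 4) - 28 = 18

P + Q = (4, 18)


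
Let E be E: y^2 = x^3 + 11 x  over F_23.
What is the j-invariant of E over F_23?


Delta = -16(4 a^3 + 27 b^2) mod 23 = 8
-1728 * (4 a)^3 = -1728 * (4*11)^3 mod 23 = 1
j = 1 * 8^(-1) mod 23 = 3

j = 3 (mod 23)


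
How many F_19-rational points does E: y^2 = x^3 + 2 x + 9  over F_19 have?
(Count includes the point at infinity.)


For each x in F_19, count y with y^2 = x^3 + 2 x + 9 mod 19:
  x = 0: RHS = 9, y in [3, 16]  -> 2 point(s)
  x = 3: RHS = 4, y in [2, 17]  -> 2 point(s)
  x = 4: RHS = 5, y in [9, 10]  -> 2 point(s)
  x = 5: RHS = 11, y in [7, 12]  -> 2 point(s)
  x = 6: RHS = 9, y in [3, 16]  -> 2 point(s)
  x = 7: RHS = 5, y in [9, 10]  -> 2 point(s)
  x = 8: RHS = 5, y in [9, 10]  -> 2 point(s)
  x = 13: RHS = 9, y in [3, 16]  -> 2 point(s)
  x = 14: RHS = 7, y in [8, 11]  -> 2 point(s)
  x = 17: RHS = 16, y in [4, 15]  -> 2 point(s)
  x = 18: RHS = 6, y in [5, 14]  -> 2 point(s)
Affine points: 22. Add the point at infinity: total = 23.

#E(F_19) = 23


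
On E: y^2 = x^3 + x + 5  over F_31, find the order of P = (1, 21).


Compute successive multiples of P until we hit O:
  1P = (1, 21)
  2P = (3, 29)
  3P = (12, 28)
  4P = (12, 3)
  5P = (3, 2)
  6P = (1, 10)
  7P = O

ord(P) = 7


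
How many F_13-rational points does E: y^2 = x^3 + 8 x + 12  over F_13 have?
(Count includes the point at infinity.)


For each x in F_13, count y with y^2 = x^3 + 8 x + 12 mod 13:
  x = 0: RHS = 12, y in [5, 8]  -> 2 point(s)
  x = 2: RHS = 10, y in [6, 7]  -> 2 point(s)
  x = 4: RHS = 4, y in [2, 11]  -> 2 point(s)
  x = 6: RHS = 3, y in [4, 9]  -> 2 point(s)
  x = 8: RHS = 3, y in [4, 9]  -> 2 point(s)
  x = 10: RHS = 0, y in [0]  -> 1 point(s)
  x = 11: RHS = 1, y in [1, 12]  -> 2 point(s)
  x = 12: RHS = 3, y in [4, 9]  -> 2 point(s)
Affine points: 15. Add the point at infinity: total = 16.

#E(F_13) = 16


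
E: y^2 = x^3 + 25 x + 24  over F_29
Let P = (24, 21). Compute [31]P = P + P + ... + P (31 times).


k = 31 = 11111_2 (binary, LSB first: 11111)
Double-and-add from P = (24, 21):
  bit 0 = 1: acc = O + (24, 21) = (24, 21)
  bit 1 = 1: acc = (24, 21) + (11, 21) = (23, 8)
  bit 2 = 1: acc = (23, 8) + (6, 10) = (25, 11)
  bit 3 = 1: acc = (25, 11) + (22, 17) = (15, 27)
  bit 4 = 1: acc = (15, 27) + (13, 20) = (6, 19)

31P = (6, 19)


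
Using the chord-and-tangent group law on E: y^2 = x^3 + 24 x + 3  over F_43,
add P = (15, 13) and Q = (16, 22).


P != Q, so use the chord formula.
s = (y2 - y1) / (x2 - x1) = (9) / (1) mod 43 = 9
x3 = s^2 - x1 - x2 mod 43 = 9^2 - 15 - 16 = 7
y3 = s (x1 - x3) - y1 mod 43 = 9 * (15 - 7) - 13 = 16

P + Q = (7, 16)


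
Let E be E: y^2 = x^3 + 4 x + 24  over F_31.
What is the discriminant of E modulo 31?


4 a^3 + 27 b^2 = 4*4^3 + 27*24^2 = 256 + 15552 = 15808
Delta = -16 * (15808) = -252928
Delta mod 31 = 1

Delta = 1 (mod 31)


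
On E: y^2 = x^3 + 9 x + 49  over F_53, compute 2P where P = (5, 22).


Doubling: s = (3 x1^2 + a) / (2 y1)
s = (3*5^2 + 9) / (2*22) mod 53 = 26
x3 = s^2 - 2 x1 mod 53 = 26^2 - 2*5 = 30
y3 = s (x1 - x3) - y1 mod 53 = 26 * (5 - 30) - 22 = 17

2P = (30, 17)


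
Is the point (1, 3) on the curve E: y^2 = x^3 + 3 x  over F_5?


Check whether y^2 = x^3 + 3 x + 0 (mod 5) for (x, y) = (1, 3).
LHS: y^2 = 3^2 mod 5 = 4
RHS: x^3 + 3 x + 0 = 1^3 + 3*1 + 0 mod 5 = 4
LHS = RHS

Yes, on the curve


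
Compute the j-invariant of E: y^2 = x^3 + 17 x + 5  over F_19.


Delta = -16(4 a^3 + 27 b^2) mod 19 = 10
-1728 * (4 a)^3 = -1728 * (4*17)^3 mod 19 = 1
j = 1 * 10^(-1) mod 19 = 2

j = 2 (mod 19)


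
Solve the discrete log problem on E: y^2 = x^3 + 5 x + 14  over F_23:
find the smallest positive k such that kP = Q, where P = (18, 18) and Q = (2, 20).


Enumerate multiples of P until we hit Q = (2, 20):
  1P = (18, 18)
  2P = (5, 16)
  3P = (12, 13)
  4P = (2, 3)
  5P = (9, 12)
  6P = (22, 10)
  7P = (10, 12)
  8P = (20, 15)
  9P = (16, 2)
  10P = (7, 1)
  11P = (4, 12)
  12P = (4, 11)
  13P = (7, 22)
  14P = (16, 21)
  15P = (20, 8)
  16P = (10, 11)
  17P = (22, 13)
  18P = (9, 11)
  19P = (2, 20)
Match found at i = 19.

k = 19
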